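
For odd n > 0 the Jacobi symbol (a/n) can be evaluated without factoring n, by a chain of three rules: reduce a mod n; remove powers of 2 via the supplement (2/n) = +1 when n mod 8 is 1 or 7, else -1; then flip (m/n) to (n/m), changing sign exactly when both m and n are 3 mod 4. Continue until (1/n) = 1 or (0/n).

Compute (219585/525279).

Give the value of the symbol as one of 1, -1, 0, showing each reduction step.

reciprocity: (219585/525279) = +1·(525279/219585) since 219585 mod 4 = 1, 525279 mod 4 = 3; sign now +1
(525279/219585) = (86109/219585)   [reduce mod 219585]
reciprocity: (86109/219585) = +1·(219585/86109) since 86109 mod 4 = 1, 219585 mod 4 = 1; sign now +1
(219585/86109) = (47367/86109)   [reduce mod 86109]
reciprocity: (47367/86109) = +1·(86109/47367) since 47367 mod 4 = 3, 86109 mod 4 = 1; sign now +1
(86109/47367) = (38742/47367)   [reduce mod 47367]
38742 = 2^1·19371; (2/47367) = +1 since 47367 mod 8 = 7, so (38742/47367) = (+1)^1·(19371/47367); sign now +1
reciprocity: (19371/47367) = -1·(47367/19371) since 19371 mod 4 = 3, 47367 mod 4 = 3; sign now -1
(47367/19371) = (8625/19371)   [reduce mod 19371]
reciprocity: (8625/19371) = +1·(19371/8625) since 8625 mod 4 = 1, 19371 mod 4 = 3; sign now -1
(19371/8625) = (2121/8625)   [reduce mod 8625]
reciprocity: (2121/8625) = +1·(8625/2121) since 2121 mod 4 = 1, 8625 mod 4 = 1; sign now -1
(8625/2121) = (141/2121)   [reduce mod 2121]
reciprocity: (141/2121) = +1·(2121/141) since 141 mod 4 = 1, 2121 mod 4 = 1; sign now -1
(2121/141) = (6/141)   [reduce mod 141]
6 = 2^1·3; (2/141) = -1 since 141 mod 8 = 5, so (6/141) = (-1)^1·(3/141); sign now +1
reciprocity: (3/141) = +1·(141/3) since 3 mod 4 = 3, 141 mod 4 = 1; sign now +1
(141/3) = (0/3)   [reduce mod 3]
(0/3) = 0   [gcd(a, n) > 1]; final value = 0

0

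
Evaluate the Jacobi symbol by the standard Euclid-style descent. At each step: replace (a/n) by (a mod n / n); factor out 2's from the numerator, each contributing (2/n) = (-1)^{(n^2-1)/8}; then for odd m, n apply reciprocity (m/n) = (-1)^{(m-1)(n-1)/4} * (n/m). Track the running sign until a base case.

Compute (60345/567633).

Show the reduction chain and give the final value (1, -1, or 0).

flip (60345/567633) -> (567633/60345): both odd, 60345 mod 4 = 1, 567633 mod 4 = 1, so the flip contributes +1; sign now +1
(567633/60345): 567633 mod 60345 = 24528, so (567633/60345) = (24528/60345)
factor out 2^4: 24528 = 2^4·1533; with 60345 mod 8 = 1, (2/60345) = +1; sign now +1; continue with (1533/60345)
flip (1533/60345) -> (60345/1533): both odd, 1533 mod 4 = 1, 60345 mod 4 = 1, so the flip contributes +1; sign now +1
(60345/1533): 60345 mod 1533 = 558, so (60345/1533) = (558/1533)
factor out 2^1: 558 = 2^1·279; with 1533 mod 8 = 5, (2/1533) = -1; sign now -1; continue with (279/1533)
flip (279/1533) -> (1533/279): both odd, 279 mod 4 = 3, 1533 mod 4 = 1, so the flip contributes +1; sign now -1
(1533/279): 1533 mod 279 = 138, so (1533/279) = (138/279)
factor out 2^1: 138 = 2^1·69; with 279 mod 8 = 7, (2/279) = +1; sign now -1; continue with (69/279)
flip (69/279) -> (279/69): both odd, 69 mod 4 = 1, 279 mod 4 = 3, so the flip contributes +1; sign now -1
(279/69): 279 mod 69 = 3, so (279/69) = (3/69)
flip (3/69) -> (69/3): both odd, 3 mod 4 = 3, 69 mod 4 = 1, so the flip contributes +1; sign now -1
(69/3): 69 mod 3 = 0, so (69/3) = (0/3)
reached (0/3); gcd(a, n) > 1, so (0/3) = 0 and the symbol is 0

0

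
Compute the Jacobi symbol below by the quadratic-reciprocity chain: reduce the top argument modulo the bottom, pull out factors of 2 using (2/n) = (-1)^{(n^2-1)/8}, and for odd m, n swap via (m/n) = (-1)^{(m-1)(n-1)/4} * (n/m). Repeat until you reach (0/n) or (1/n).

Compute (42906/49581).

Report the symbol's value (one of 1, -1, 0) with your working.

factor out 2^1: 42906 = 2^1·21453; with 49581 mod 8 = 5, (2/49581) = -1; sign now -1; continue with (21453/49581)
flip (21453/49581) -> (49581/21453): both odd, 21453 mod 4 = 1, 49581 mod 4 = 1, so the flip contributes +1; sign now -1
(49581/21453): 49581 mod 21453 = 6675, so (49581/21453) = (6675/21453)
flip (6675/21453) -> (21453/6675): both odd, 6675 mod 4 = 3, 21453 mod 4 = 1, so the flip contributes +1; sign now -1
(21453/6675): 21453 mod 6675 = 1428, so (21453/6675) = (1428/6675)
factor out 2^2: 1428 = 2^2·357; with 6675 mod 8 = 3, (2/6675) = -1; sign now -1; continue with (357/6675)
flip (357/6675) -> (6675/357): both odd, 357 mod 4 = 1, 6675 mod 4 = 3, so the flip contributes +1; sign now -1
(6675/357): 6675 mod 357 = 249, so (6675/357) = (249/357)
flip (249/357) -> (357/249): both odd, 249 mod 4 = 1, 357 mod 4 = 1, so the flip contributes +1; sign now -1
(357/249): 357 mod 249 = 108, so (357/249) = (108/249)
factor out 2^2: 108 = 2^2·27; with 249 mod 8 = 1, (2/249) = +1; sign now -1; continue with (27/249)
flip (27/249) -> (249/27): both odd, 27 mod 4 = 3, 249 mod 4 = 1, so the flip contributes +1; sign now -1
(249/27): 249 mod 27 = 6, so (249/27) = (6/27)
factor out 2^1: 6 = 2^1·3; with 27 mod 8 = 3, (2/27) = -1; sign now +1; continue with (3/27)
flip (3/27) -> (27/3): both odd, 3 mod 4 = 3, 27 mod 4 = 3, so the flip contributes -1; sign now -1
(27/3): 27 mod 3 = 0, so (27/3) = (0/3)
reached (0/3); gcd(a, n) > 1, so (0/3) = 0 and the symbol is 0

0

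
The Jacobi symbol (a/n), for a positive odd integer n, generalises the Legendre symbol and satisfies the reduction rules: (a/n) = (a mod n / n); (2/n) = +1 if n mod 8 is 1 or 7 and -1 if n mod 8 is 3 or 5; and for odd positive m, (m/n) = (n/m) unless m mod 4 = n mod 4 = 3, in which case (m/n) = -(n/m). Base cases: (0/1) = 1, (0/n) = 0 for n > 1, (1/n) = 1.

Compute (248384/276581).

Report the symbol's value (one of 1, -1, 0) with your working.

248384 = 2^6·3881; (2/276581) = -1 since 276581 mod 8 = 5, so (248384/276581) = (-1)^6·(3881/276581); sign now +1
reciprocity: (3881/276581) = +1·(276581/3881) since 3881 mod 4 = 1, 276581 mod 4 = 1; sign now +1
(276581/3881) = (1030/3881)   [reduce mod 3881]
1030 = 2^1·515; (2/3881) = +1 since 3881 mod 8 = 1, so (1030/3881) = (+1)^1·(515/3881); sign now +1
reciprocity: (515/3881) = +1·(3881/515) since 515 mod 4 = 3, 3881 mod 4 = 1; sign now +1
(3881/515) = (276/515)   [reduce mod 515]
276 = 2^2·69; (2/515) = -1 since 515 mod 8 = 3, so (276/515) = (-1)^2·(69/515); sign now +1
reciprocity: (69/515) = +1·(515/69) since 69 mod 4 = 1, 515 mod 4 = 3; sign now +1
(515/69) = (32/69)   [reduce mod 69]
32 = 2^5·1; (2/69) = -1 since 69 mod 8 = 5, so (32/69) = (-1)^5·(1/69); sign now -1
(1/69) = 1; final value = sign = -1

-1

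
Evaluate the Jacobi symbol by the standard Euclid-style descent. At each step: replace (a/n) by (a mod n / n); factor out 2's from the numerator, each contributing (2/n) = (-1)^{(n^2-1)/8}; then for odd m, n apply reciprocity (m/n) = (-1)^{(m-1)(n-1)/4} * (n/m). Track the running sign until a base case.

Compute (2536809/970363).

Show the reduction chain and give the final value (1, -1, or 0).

(2536809/970363): 2536809 mod 970363 = 596083, so (2536809/970363) = (596083/970363)
flip (596083/970363) -> (970363/596083): both odd, 596083 mod 4 = 3, 970363 mod 4 = 3, so the flip contributes -1; sign now -1
(970363/596083): 970363 mod 596083 = 374280, so (970363/596083) = (374280/596083)
factor out 2^3: 374280 = 2^3·46785; with 596083 mod 8 = 3, (2/596083) = -1; sign now +1; continue with (46785/596083)
flip (46785/596083) -> (596083/46785): both odd, 46785 mod 4 = 1, 596083 mod 4 = 3, so the flip contributes +1; sign now +1
(596083/46785): 596083 mod 46785 = 34663, so (596083/46785) = (34663/46785)
flip (34663/46785) -> (46785/34663): both odd, 34663 mod 4 = 3, 46785 mod 4 = 1, so the flip contributes +1; sign now +1
(46785/34663): 46785 mod 34663 = 12122, so (46785/34663) = (12122/34663)
factor out 2^1: 12122 = 2^1·6061; with 34663 mod 8 = 7, (2/34663) = +1; sign now +1; continue with (6061/34663)
flip (6061/34663) -> (34663/6061): both odd, 6061 mod 4 = 1, 34663 mod 4 = 3, so the flip contributes +1; sign now +1
(34663/6061): 34663 mod 6061 = 4358, so (34663/6061) = (4358/6061)
factor out 2^1: 4358 = 2^1·2179; with 6061 mod 8 = 5, (2/6061) = -1; sign now -1; continue with (2179/6061)
flip (2179/6061) -> (6061/2179): both odd, 2179 mod 4 = 3, 6061 mod 4 = 1, so the flip contributes +1; sign now -1
(6061/2179): 6061 mod 2179 = 1703, so (6061/2179) = (1703/2179)
flip (1703/2179) -> (2179/1703): both odd, 1703 mod 4 = 3, 2179 mod 4 = 3, so the flip contributes -1; sign now +1
(2179/1703): 2179 mod 1703 = 476, so (2179/1703) = (476/1703)
factor out 2^2: 476 = 2^2·119; with 1703 mod 8 = 7, (2/1703) = +1; sign now +1; continue with (119/1703)
flip (119/1703) -> (1703/119): both odd, 119 mod 4 = 3, 1703 mod 4 = 3, so the flip contributes -1; sign now -1
(1703/119): 1703 mod 119 = 37, so (1703/119) = (37/119)
flip (37/119) -> (119/37): both odd, 37 mod 4 = 1, 119 mod 4 = 3, so the flip contributes +1; sign now -1
(119/37): 119 mod 37 = 8, so (119/37) = (8/37)
factor out 2^3: 8 = 2^3·1; with 37 mod 8 = 5, (2/37) = -1; sign now +1; continue with (1/37)
reached (1/37) = 1, so the symbol is +1

1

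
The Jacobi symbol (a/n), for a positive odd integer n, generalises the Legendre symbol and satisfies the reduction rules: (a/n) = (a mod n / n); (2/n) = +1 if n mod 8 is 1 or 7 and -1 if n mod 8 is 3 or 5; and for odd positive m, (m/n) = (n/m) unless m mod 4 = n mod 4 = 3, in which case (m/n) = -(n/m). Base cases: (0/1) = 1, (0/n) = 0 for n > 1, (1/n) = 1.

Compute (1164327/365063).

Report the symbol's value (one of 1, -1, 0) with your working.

-1

(1164327/365063) = (69138/365063)   [reduce mod 365063]
69138 = 2^1·34569; (2/365063) = +1 since 365063 mod 8 = 7, so (69138/365063) = (+1)^1·(34569/365063); sign now +1
reciprocity: (34569/365063) = +1·(365063/34569) since 34569 mod 4 = 1, 365063 mod 4 = 3; sign now +1
(365063/34569) = (19373/34569)   [reduce mod 34569]
reciprocity: (19373/34569) = +1·(34569/19373) since 19373 mod 4 = 1, 34569 mod 4 = 1; sign now +1
(34569/19373) = (15196/19373)   [reduce mod 19373]
15196 = 2^2·3799; (2/19373) = -1 since 19373 mod 8 = 5, so (15196/19373) = (-1)^2·(3799/19373); sign now +1
reciprocity: (3799/19373) = +1·(19373/3799) since 3799 mod 4 = 3, 19373 mod 4 = 1; sign now +1
(19373/3799) = (378/3799)   [reduce mod 3799]
378 = 2^1·189; (2/3799) = +1 since 3799 mod 8 = 7, so (378/3799) = (+1)^1·(189/3799); sign now +1
reciprocity: (189/3799) = +1·(3799/189) since 189 mod 4 = 1, 3799 mod 4 = 3; sign now +1
(3799/189) = (19/189)   [reduce mod 189]
reciprocity: (19/189) = +1·(189/19) since 19 mod 4 = 3, 189 mod 4 = 1; sign now +1
(189/19) = (18/19)   [reduce mod 19]
18 = 2^1·9; (2/19) = -1 since 19 mod 8 = 3, so (18/19) = (-1)^1·(9/19); sign now -1
reciprocity: (9/19) = +1·(19/9) since 9 mod 4 = 1, 19 mod 4 = 3; sign now -1
(19/9) = (1/9)   [reduce mod 9]
(1/9) = 1; final value = sign = -1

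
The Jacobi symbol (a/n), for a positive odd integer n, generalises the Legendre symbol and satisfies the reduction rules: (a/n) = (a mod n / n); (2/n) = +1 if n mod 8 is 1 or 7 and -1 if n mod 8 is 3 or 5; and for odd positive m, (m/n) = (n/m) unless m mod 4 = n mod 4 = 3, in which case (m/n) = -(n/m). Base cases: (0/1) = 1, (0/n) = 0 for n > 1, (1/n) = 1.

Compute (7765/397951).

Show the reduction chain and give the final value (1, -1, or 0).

reciprocity: (7765/397951) = +1·(397951/7765) since 7765 mod 4 = 1, 397951 mod 4 = 3; sign now +1
(397951/7765) = (1936/7765)   [reduce mod 7765]
1936 = 2^4·121; (2/7765) = -1 since 7765 mod 8 = 5, so (1936/7765) = (-1)^4·(121/7765); sign now +1
reciprocity: (121/7765) = +1·(7765/121) since 121 mod 4 = 1, 7765 mod 4 = 1; sign now +1
(7765/121) = (21/121)   [reduce mod 121]
reciprocity: (21/121) = +1·(121/21) since 21 mod 4 = 1, 121 mod 4 = 1; sign now +1
(121/21) = (16/21)   [reduce mod 21]
16 = 2^4·1; (2/21) = -1 since 21 mod 8 = 5, so (16/21) = (-1)^4·(1/21); sign now +1
(1/21) = 1; final value = sign = +1

1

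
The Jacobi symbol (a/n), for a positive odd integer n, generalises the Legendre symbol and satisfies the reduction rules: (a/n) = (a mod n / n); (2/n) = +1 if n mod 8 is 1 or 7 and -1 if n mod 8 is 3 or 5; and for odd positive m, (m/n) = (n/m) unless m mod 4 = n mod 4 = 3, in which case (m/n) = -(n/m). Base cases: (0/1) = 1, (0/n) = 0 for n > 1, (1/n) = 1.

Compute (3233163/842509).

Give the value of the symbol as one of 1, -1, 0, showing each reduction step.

(3233163/842509): 3233163 mod 842509 = 705636, so (3233163/842509) = (705636/842509)
factor out 2^2: 705636 = 2^2·176409; with 842509 mod 8 = 5, (2/842509) = -1; sign now +1; continue with (176409/842509)
flip (176409/842509) -> (842509/176409): both odd, 176409 mod 4 = 1, 842509 mod 4 = 1, so the flip contributes +1; sign now +1
(842509/176409): 842509 mod 176409 = 136873, so (842509/176409) = (136873/176409)
flip (136873/176409) -> (176409/136873): both odd, 136873 mod 4 = 1, 176409 mod 4 = 1, so the flip contributes +1; sign now +1
(176409/136873): 176409 mod 136873 = 39536, so (176409/136873) = (39536/136873)
factor out 2^4: 39536 = 2^4·2471; with 136873 mod 8 = 1, (2/136873) = +1; sign now +1; continue with (2471/136873)
flip (2471/136873) -> (136873/2471): both odd, 2471 mod 4 = 3, 136873 mod 4 = 1, so the flip contributes +1; sign now +1
(136873/2471): 136873 mod 2471 = 968, so (136873/2471) = (968/2471)
factor out 2^3: 968 = 2^3·121; with 2471 mod 8 = 7, (2/2471) = +1; sign now +1; continue with (121/2471)
flip (121/2471) -> (2471/121): both odd, 121 mod 4 = 1, 2471 mod 4 = 3, so the flip contributes +1; sign now +1
(2471/121): 2471 mod 121 = 51, so (2471/121) = (51/121)
flip (51/121) -> (121/51): both odd, 51 mod 4 = 3, 121 mod 4 = 1, so the flip contributes +1; sign now +1
(121/51): 121 mod 51 = 19, so (121/51) = (19/51)
flip (19/51) -> (51/19): both odd, 19 mod 4 = 3, 51 mod 4 = 3, so the flip contributes -1; sign now -1
(51/19): 51 mod 19 = 13, so (51/19) = (13/19)
flip (13/19) -> (19/13): both odd, 13 mod 4 = 1, 19 mod 4 = 3, so the flip contributes +1; sign now -1
(19/13): 19 mod 13 = 6, so (19/13) = (6/13)
factor out 2^1: 6 = 2^1·3; with 13 mod 8 = 5, (2/13) = -1; sign now +1; continue with (3/13)
flip (3/13) -> (13/3): both odd, 3 mod 4 = 3, 13 mod 4 = 1, so the flip contributes +1; sign now +1
(13/3): 13 mod 3 = 1, so (13/3) = (1/3)
reached (1/3) = 1, so the symbol is +1

1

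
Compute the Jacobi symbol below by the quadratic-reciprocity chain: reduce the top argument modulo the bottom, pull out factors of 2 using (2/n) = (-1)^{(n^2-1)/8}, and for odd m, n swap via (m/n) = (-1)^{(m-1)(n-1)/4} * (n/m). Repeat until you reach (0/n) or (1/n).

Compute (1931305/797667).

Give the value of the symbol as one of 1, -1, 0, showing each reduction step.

(1931305/797667) = (335971/797667)   [reduce mod 797667]
reciprocity: (335971/797667) = -1·(797667/335971) since 335971 mod 4 = 3, 797667 mod 4 = 3; sign now -1
(797667/335971) = (125725/335971)   [reduce mod 335971]
reciprocity: (125725/335971) = +1·(335971/125725) since 125725 mod 4 = 1, 335971 mod 4 = 3; sign now -1
(335971/125725) = (84521/125725)   [reduce mod 125725]
reciprocity: (84521/125725) = +1·(125725/84521) since 84521 mod 4 = 1, 125725 mod 4 = 1; sign now -1
(125725/84521) = (41204/84521)   [reduce mod 84521]
41204 = 2^2·10301; (2/84521) = +1 since 84521 mod 8 = 1, so (41204/84521) = (+1)^2·(10301/84521); sign now -1
reciprocity: (10301/84521) = +1·(84521/10301) since 10301 mod 4 = 1, 84521 mod 4 = 1; sign now -1
(84521/10301) = (2113/10301)   [reduce mod 10301]
reciprocity: (2113/10301) = +1·(10301/2113) since 2113 mod 4 = 1, 10301 mod 4 = 1; sign now -1
(10301/2113) = (1849/2113)   [reduce mod 2113]
reciprocity: (1849/2113) = +1·(2113/1849) since 1849 mod 4 = 1, 2113 mod 4 = 1; sign now -1
(2113/1849) = (264/1849)   [reduce mod 1849]
264 = 2^3·33; (2/1849) = +1 since 1849 mod 8 = 1, so (264/1849) = (+1)^3·(33/1849); sign now -1
reciprocity: (33/1849) = +1·(1849/33) since 33 mod 4 = 1, 1849 mod 4 = 1; sign now -1
(1849/33) = (1/33)   [reduce mod 33]
(1/33) = 1; final value = sign = -1

-1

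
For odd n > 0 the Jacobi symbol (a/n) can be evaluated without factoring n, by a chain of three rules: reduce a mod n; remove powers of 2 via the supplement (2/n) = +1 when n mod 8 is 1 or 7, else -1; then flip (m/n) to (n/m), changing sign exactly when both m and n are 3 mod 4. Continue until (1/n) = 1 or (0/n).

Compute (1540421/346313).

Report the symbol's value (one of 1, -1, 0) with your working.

(1540421/346313): 1540421 mod 346313 = 155169, so (1540421/346313) = (155169/346313)
flip (155169/346313) -> (346313/155169): both odd, 155169 mod 4 = 1, 346313 mod 4 = 1, so the flip contributes +1; sign now +1
(346313/155169): 346313 mod 155169 = 35975, so (346313/155169) = (35975/155169)
flip (35975/155169) -> (155169/35975): both odd, 35975 mod 4 = 3, 155169 mod 4 = 1, so the flip contributes +1; sign now +1
(155169/35975): 155169 mod 35975 = 11269, so (155169/35975) = (11269/35975)
flip (11269/35975) -> (35975/11269): both odd, 11269 mod 4 = 1, 35975 mod 4 = 3, so the flip contributes +1; sign now +1
(35975/11269): 35975 mod 11269 = 2168, so (35975/11269) = (2168/11269)
factor out 2^3: 2168 = 2^3·271; with 11269 mod 8 = 5, (2/11269) = -1; sign now -1; continue with (271/11269)
flip (271/11269) -> (11269/271): both odd, 271 mod 4 = 3, 11269 mod 4 = 1, so the flip contributes +1; sign now -1
(11269/271): 11269 mod 271 = 158, so (11269/271) = (158/271)
factor out 2^1: 158 = 2^1·79; with 271 mod 8 = 7, (2/271) = +1; sign now -1; continue with (79/271)
flip (79/271) -> (271/79): both odd, 79 mod 4 = 3, 271 mod 4 = 3, so the flip contributes -1; sign now +1
(271/79): 271 mod 79 = 34, so (271/79) = (34/79)
factor out 2^1: 34 = 2^1·17; with 79 mod 8 = 7, (2/79) = +1; sign now +1; continue with (17/79)
flip (17/79) -> (79/17): both odd, 17 mod 4 = 1, 79 mod 4 = 3, so the flip contributes +1; sign now +1
(79/17): 79 mod 17 = 11, so (79/17) = (11/17)
flip (11/17) -> (17/11): both odd, 11 mod 4 = 3, 17 mod 4 = 1, so the flip contributes +1; sign now +1
(17/11): 17 mod 11 = 6, so (17/11) = (6/11)
factor out 2^1: 6 = 2^1·3; with 11 mod 8 = 3, (2/11) = -1; sign now -1; continue with (3/11)
flip (3/11) -> (11/3): both odd, 3 mod 4 = 3, 11 mod 4 = 3, so the flip contributes -1; sign now +1
(11/3): 11 mod 3 = 2, so (11/3) = (2/3)
factor out 2^1: 2 = 2^1·1; with 3 mod 8 = 3, (2/3) = -1; sign now -1; continue with (1/3)
reached (1/3) = 1, so the symbol is -1

-1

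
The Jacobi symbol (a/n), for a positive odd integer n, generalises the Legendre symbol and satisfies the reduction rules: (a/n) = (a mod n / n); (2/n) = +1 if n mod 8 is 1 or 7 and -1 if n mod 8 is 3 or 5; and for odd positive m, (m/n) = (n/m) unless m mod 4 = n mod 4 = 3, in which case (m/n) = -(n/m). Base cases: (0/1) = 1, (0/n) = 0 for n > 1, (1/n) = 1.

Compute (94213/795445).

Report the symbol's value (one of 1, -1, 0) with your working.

flip (94213/795445) -> (795445/94213): both odd, 94213 mod 4 = 1, 795445 mod 4 = 1, so the flip contributes +1; sign now +1
(795445/94213): 795445 mod 94213 = 41741, so (795445/94213) = (41741/94213)
flip (41741/94213) -> (94213/41741): both odd, 41741 mod 4 = 1, 94213 mod 4 = 1, so the flip contributes +1; sign now +1
(94213/41741): 94213 mod 41741 = 10731, so (94213/41741) = (10731/41741)
flip (10731/41741) -> (41741/10731): both odd, 10731 mod 4 = 3, 41741 mod 4 = 1, so the flip contributes +1; sign now +1
(41741/10731): 41741 mod 10731 = 9548, so (41741/10731) = (9548/10731)
factor out 2^2: 9548 = 2^2·2387; with 10731 mod 8 = 3, (2/10731) = -1; sign now +1; continue with (2387/10731)
flip (2387/10731) -> (10731/2387): both odd, 2387 mod 4 = 3, 10731 mod 4 = 3, so the flip contributes -1; sign now -1
(10731/2387): 10731 mod 2387 = 1183, so (10731/2387) = (1183/2387)
flip (1183/2387) -> (2387/1183): both odd, 1183 mod 4 = 3, 2387 mod 4 = 3, so the flip contributes -1; sign now +1
(2387/1183): 2387 mod 1183 = 21, so (2387/1183) = (21/1183)
flip (21/1183) -> (1183/21): both odd, 21 mod 4 = 1, 1183 mod 4 = 3, so the flip contributes +1; sign now +1
(1183/21): 1183 mod 21 = 7, so (1183/21) = (7/21)
flip (7/21) -> (21/7): both odd, 7 mod 4 = 3, 21 mod 4 = 1, so the flip contributes +1; sign now +1
(21/7): 21 mod 7 = 0, so (21/7) = (0/7)
reached (0/7); gcd(a, n) > 1, so (0/7) = 0 and the symbol is 0

0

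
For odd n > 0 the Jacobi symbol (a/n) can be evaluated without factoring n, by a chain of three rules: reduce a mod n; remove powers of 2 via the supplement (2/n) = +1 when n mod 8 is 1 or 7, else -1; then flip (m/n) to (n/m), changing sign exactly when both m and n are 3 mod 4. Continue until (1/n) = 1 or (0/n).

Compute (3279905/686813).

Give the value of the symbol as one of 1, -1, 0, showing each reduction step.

(3279905/686813): 3279905 mod 686813 = 532653, so (3279905/686813) = (532653/686813)
flip (532653/686813) -> (686813/532653): both odd, 532653 mod 4 = 1, 686813 mod 4 = 1, so the flip contributes +1; sign now +1
(686813/532653): 686813 mod 532653 = 154160, so (686813/532653) = (154160/532653)
factor out 2^4: 154160 = 2^4·9635; with 532653 mod 8 = 5, (2/532653) = -1; sign now +1; continue with (9635/532653)
flip (9635/532653) -> (532653/9635): both odd, 9635 mod 4 = 3, 532653 mod 4 = 1, so the flip contributes +1; sign now +1
(532653/9635): 532653 mod 9635 = 2728, so (532653/9635) = (2728/9635)
factor out 2^3: 2728 = 2^3·341; with 9635 mod 8 = 3, (2/9635) = -1; sign now -1; continue with (341/9635)
flip (341/9635) -> (9635/341): both odd, 341 mod 4 = 1, 9635 mod 4 = 3, so the flip contributes +1; sign now -1
(9635/341): 9635 mod 341 = 87, so (9635/341) = (87/341)
flip (87/341) -> (341/87): both odd, 87 mod 4 = 3, 341 mod 4 = 1, so the flip contributes +1; sign now -1
(341/87): 341 mod 87 = 80, so (341/87) = (80/87)
factor out 2^4: 80 = 2^4·5; with 87 mod 8 = 7, (2/87) = +1; sign now -1; continue with (5/87)
flip (5/87) -> (87/5): both odd, 5 mod 4 = 1, 87 mod 4 = 3, so the flip contributes +1; sign now -1
(87/5): 87 mod 5 = 2, so (87/5) = (2/5)
factor out 2^1: 2 = 2^1·1; with 5 mod 8 = 5, (2/5) = -1; sign now +1; continue with (1/5)
reached (1/5) = 1, so the symbol is +1

1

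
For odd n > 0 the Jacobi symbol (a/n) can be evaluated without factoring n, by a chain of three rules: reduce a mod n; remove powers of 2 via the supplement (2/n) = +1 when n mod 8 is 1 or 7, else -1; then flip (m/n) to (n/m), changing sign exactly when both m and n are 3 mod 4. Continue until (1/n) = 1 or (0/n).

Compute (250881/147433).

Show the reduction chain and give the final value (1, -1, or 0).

-1

(250881/147433): 250881 mod 147433 = 103448, so (250881/147433) = (103448/147433)
factor out 2^3: 103448 = 2^3·12931; with 147433 mod 8 = 1, (2/147433) = +1; sign now +1; continue with (12931/147433)
flip (12931/147433) -> (147433/12931): both odd, 12931 mod 4 = 3, 147433 mod 4 = 1, so the flip contributes +1; sign now +1
(147433/12931): 147433 mod 12931 = 5192, so (147433/12931) = (5192/12931)
factor out 2^3: 5192 = 2^3·649; with 12931 mod 8 = 3, (2/12931) = -1; sign now -1; continue with (649/12931)
flip (649/12931) -> (12931/649): both odd, 649 mod 4 = 1, 12931 mod 4 = 3, so the flip contributes +1; sign now -1
(12931/649): 12931 mod 649 = 600, so (12931/649) = (600/649)
factor out 2^3: 600 = 2^3·75; with 649 mod 8 = 1, (2/649) = +1; sign now -1; continue with (75/649)
flip (75/649) -> (649/75): both odd, 75 mod 4 = 3, 649 mod 4 = 1, so the flip contributes +1; sign now -1
(649/75): 649 mod 75 = 49, so (649/75) = (49/75)
flip (49/75) -> (75/49): both odd, 49 mod 4 = 1, 75 mod 4 = 3, so the flip contributes +1; sign now -1
(75/49): 75 mod 49 = 26, so (75/49) = (26/49)
factor out 2^1: 26 = 2^1·13; with 49 mod 8 = 1, (2/49) = +1; sign now -1; continue with (13/49)
flip (13/49) -> (49/13): both odd, 13 mod 4 = 1, 49 mod 4 = 1, so the flip contributes +1; sign now -1
(49/13): 49 mod 13 = 10, so (49/13) = (10/13)
factor out 2^1: 10 = 2^1·5; with 13 mod 8 = 5, (2/13) = -1; sign now +1; continue with (5/13)
flip (5/13) -> (13/5): both odd, 5 mod 4 = 1, 13 mod 4 = 1, so the flip contributes +1; sign now +1
(13/5): 13 mod 5 = 3, so (13/5) = (3/5)
flip (3/5) -> (5/3): both odd, 3 mod 4 = 3, 5 mod 4 = 1, so the flip contributes +1; sign now +1
(5/3): 5 mod 3 = 2, so (5/3) = (2/3)
factor out 2^1: 2 = 2^1·1; with 3 mod 8 = 3, (2/3) = -1; sign now -1; continue with (1/3)
reached (1/3) = 1, so the symbol is -1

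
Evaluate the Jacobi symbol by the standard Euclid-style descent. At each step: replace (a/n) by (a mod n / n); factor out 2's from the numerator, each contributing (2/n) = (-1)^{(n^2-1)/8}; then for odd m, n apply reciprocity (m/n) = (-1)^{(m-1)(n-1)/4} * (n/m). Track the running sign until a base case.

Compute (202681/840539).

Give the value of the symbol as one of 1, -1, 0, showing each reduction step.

flip (202681/840539) -> (840539/202681): both odd, 202681 mod 4 = 1, 840539 mod 4 = 3, so the flip contributes +1; sign now +1
(840539/202681): 840539 mod 202681 = 29815, so (840539/202681) = (29815/202681)
flip (29815/202681) -> (202681/29815): both odd, 29815 mod 4 = 3, 202681 mod 4 = 1, so the flip contributes +1; sign now +1
(202681/29815): 202681 mod 29815 = 23791, so (202681/29815) = (23791/29815)
flip (23791/29815) -> (29815/23791): both odd, 23791 mod 4 = 3, 29815 mod 4 = 3, so the flip contributes -1; sign now -1
(29815/23791): 29815 mod 23791 = 6024, so (29815/23791) = (6024/23791)
factor out 2^3: 6024 = 2^3·753; with 23791 mod 8 = 7, (2/23791) = +1; sign now -1; continue with (753/23791)
flip (753/23791) -> (23791/753): both odd, 753 mod 4 = 1, 23791 mod 4 = 3, so the flip contributes +1; sign now -1
(23791/753): 23791 mod 753 = 448, so (23791/753) = (448/753)
factor out 2^6: 448 = 2^6·7; with 753 mod 8 = 1, (2/753) = +1; sign now -1; continue with (7/753)
flip (7/753) -> (753/7): both odd, 7 mod 4 = 3, 753 mod 4 = 1, so the flip contributes +1; sign now -1
(753/7): 753 mod 7 = 4, so (753/7) = (4/7)
factor out 2^2: 4 = 2^2·1; with 7 mod 8 = 7, (2/7) = +1; sign now -1; continue with (1/7)
reached (1/7) = 1, so the symbol is -1

-1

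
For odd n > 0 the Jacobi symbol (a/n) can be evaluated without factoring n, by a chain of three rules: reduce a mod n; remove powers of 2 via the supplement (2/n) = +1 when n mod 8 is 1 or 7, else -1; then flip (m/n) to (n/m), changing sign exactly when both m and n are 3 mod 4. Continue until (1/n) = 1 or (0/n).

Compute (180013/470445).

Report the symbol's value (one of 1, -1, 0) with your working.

reciprocity: (180013/470445) = +1·(470445/180013) since 180013 mod 4 = 1, 470445 mod 4 = 1; sign now +1
(470445/180013) = (110419/180013)   [reduce mod 180013]
reciprocity: (110419/180013) = +1·(180013/110419) since 110419 mod 4 = 3, 180013 mod 4 = 1; sign now +1
(180013/110419) = (69594/110419)   [reduce mod 110419]
69594 = 2^1·34797; (2/110419) = -1 since 110419 mod 8 = 3, so (69594/110419) = (-1)^1·(34797/110419); sign now -1
reciprocity: (34797/110419) = +1·(110419/34797) since 34797 mod 4 = 1, 110419 mod 4 = 3; sign now -1
(110419/34797) = (6028/34797)   [reduce mod 34797]
6028 = 2^2·1507; (2/34797) = -1 since 34797 mod 8 = 5, so (6028/34797) = (-1)^2·(1507/34797); sign now -1
reciprocity: (1507/34797) = +1·(34797/1507) since 1507 mod 4 = 3, 34797 mod 4 = 1; sign now -1
(34797/1507) = (136/1507)   [reduce mod 1507]
136 = 2^3·17; (2/1507) = -1 since 1507 mod 8 = 3, so (136/1507) = (-1)^3·(17/1507); sign now +1
reciprocity: (17/1507) = +1·(1507/17) since 17 mod 4 = 1, 1507 mod 4 = 3; sign now +1
(1507/17) = (11/17)   [reduce mod 17]
reciprocity: (11/17) = +1·(17/11) since 11 mod 4 = 3, 17 mod 4 = 1; sign now +1
(17/11) = (6/11)   [reduce mod 11]
6 = 2^1·3; (2/11) = -1 since 11 mod 8 = 3, so (6/11) = (-1)^1·(3/11); sign now -1
reciprocity: (3/11) = -1·(11/3) since 3 mod 4 = 3, 11 mod 4 = 3; sign now +1
(11/3) = (2/3)   [reduce mod 3]
2 = 2^1·1; (2/3) = -1 since 3 mod 8 = 3, so (2/3) = (-1)^1·(1/3); sign now -1
(1/3) = 1; final value = sign = -1

-1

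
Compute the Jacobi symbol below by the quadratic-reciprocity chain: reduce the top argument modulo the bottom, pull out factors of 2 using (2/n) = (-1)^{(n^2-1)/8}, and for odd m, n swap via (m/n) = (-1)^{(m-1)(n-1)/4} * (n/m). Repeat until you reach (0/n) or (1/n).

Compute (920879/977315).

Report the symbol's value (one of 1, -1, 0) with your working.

reciprocity: (920879/977315) = -1·(977315/920879) since 920879 mod 4 = 3, 977315 mod 4 = 3; sign now -1
(977315/920879) = (56436/920879)   [reduce mod 920879]
56436 = 2^2·14109; (2/920879) = +1 since 920879 mod 8 = 7, so (56436/920879) = (+1)^2·(14109/920879); sign now -1
reciprocity: (14109/920879) = +1·(920879/14109) since 14109 mod 4 = 1, 920879 mod 4 = 3; sign now -1
(920879/14109) = (3794/14109)   [reduce mod 14109]
3794 = 2^1·1897; (2/14109) = -1 since 14109 mod 8 = 5, so (3794/14109) = (-1)^1·(1897/14109); sign now +1
reciprocity: (1897/14109) = +1·(14109/1897) since 1897 mod 4 = 1, 14109 mod 4 = 1; sign now +1
(14109/1897) = (830/1897)   [reduce mod 1897]
830 = 2^1·415; (2/1897) = +1 since 1897 mod 8 = 1, so (830/1897) = (+1)^1·(415/1897); sign now +1
reciprocity: (415/1897) = +1·(1897/415) since 415 mod 4 = 3, 1897 mod 4 = 1; sign now +1
(1897/415) = (237/415)   [reduce mod 415]
reciprocity: (237/415) = +1·(415/237) since 237 mod 4 = 1, 415 mod 4 = 3; sign now +1
(415/237) = (178/237)   [reduce mod 237]
178 = 2^1·89; (2/237) = -1 since 237 mod 8 = 5, so (178/237) = (-1)^1·(89/237); sign now -1
reciprocity: (89/237) = +1·(237/89) since 89 mod 4 = 1, 237 mod 4 = 1; sign now -1
(237/89) = (59/89)   [reduce mod 89]
reciprocity: (59/89) = +1·(89/59) since 59 mod 4 = 3, 89 mod 4 = 1; sign now -1
(89/59) = (30/59)   [reduce mod 59]
30 = 2^1·15; (2/59) = -1 since 59 mod 8 = 3, so (30/59) = (-1)^1·(15/59); sign now +1
reciprocity: (15/59) = -1·(59/15) since 15 mod 4 = 3, 59 mod 4 = 3; sign now -1
(59/15) = (14/15)   [reduce mod 15]
14 = 2^1·7; (2/15) = +1 since 15 mod 8 = 7, so (14/15) = (+1)^1·(7/15); sign now -1
reciprocity: (7/15) = -1·(15/7) since 7 mod 4 = 3, 15 mod 4 = 3; sign now +1
(15/7) = (1/7)   [reduce mod 7]
(1/7) = 1; final value = sign = +1

1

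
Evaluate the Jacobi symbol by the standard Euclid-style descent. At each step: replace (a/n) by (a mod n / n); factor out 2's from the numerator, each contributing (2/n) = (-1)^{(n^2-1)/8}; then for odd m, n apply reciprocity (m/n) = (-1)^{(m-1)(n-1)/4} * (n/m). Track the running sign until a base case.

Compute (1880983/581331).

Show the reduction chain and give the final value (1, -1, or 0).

-1

(1880983/581331): 1880983 mod 581331 = 136990, so (1880983/581331) = (136990/581331)
factor out 2^1: 136990 = 2^1·68495; with 581331 mod 8 = 3, (2/581331) = -1; sign now -1; continue with (68495/581331)
flip (68495/581331) -> (581331/68495): both odd, 68495 mod 4 = 3, 581331 mod 4 = 3, so the flip contributes -1; sign now +1
(581331/68495): 581331 mod 68495 = 33371, so (581331/68495) = (33371/68495)
flip (33371/68495) -> (68495/33371): both odd, 33371 mod 4 = 3, 68495 mod 4 = 3, so the flip contributes -1; sign now -1
(68495/33371): 68495 mod 33371 = 1753, so (68495/33371) = (1753/33371)
flip (1753/33371) -> (33371/1753): both odd, 1753 mod 4 = 1, 33371 mod 4 = 3, so the flip contributes +1; sign now -1
(33371/1753): 33371 mod 1753 = 64, so (33371/1753) = (64/1753)
factor out 2^6: 64 = 2^6·1; with 1753 mod 8 = 1, (2/1753) = +1; sign now -1; continue with (1/1753)
reached (1/1753) = 1, so the symbol is -1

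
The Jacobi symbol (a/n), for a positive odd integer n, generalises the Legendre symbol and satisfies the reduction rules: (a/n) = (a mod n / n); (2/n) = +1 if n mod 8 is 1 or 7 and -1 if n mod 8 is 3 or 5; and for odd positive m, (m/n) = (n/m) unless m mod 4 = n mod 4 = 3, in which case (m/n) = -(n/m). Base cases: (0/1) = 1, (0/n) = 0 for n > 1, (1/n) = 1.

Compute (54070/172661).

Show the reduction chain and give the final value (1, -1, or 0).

-1

54070 = 2^1·27035; (2/172661) = -1 since 172661 mod 8 = 5, so (54070/172661) = (-1)^1·(27035/172661); sign now -1
reciprocity: (27035/172661) = +1·(172661/27035) since 27035 mod 4 = 3, 172661 mod 4 = 1; sign now -1
(172661/27035) = (10451/27035)   [reduce mod 27035]
reciprocity: (10451/27035) = -1·(27035/10451) since 10451 mod 4 = 3, 27035 mod 4 = 3; sign now +1
(27035/10451) = (6133/10451)   [reduce mod 10451]
reciprocity: (6133/10451) = +1·(10451/6133) since 6133 mod 4 = 1, 10451 mod 4 = 3; sign now +1
(10451/6133) = (4318/6133)   [reduce mod 6133]
4318 = 2^1·2159; (2/6133) = -1 since 6133 mod 8 = 5, so (4318/6133) = (-1)^1·(2159/6133); sign now -1
reciprocity: (2159/6133) = +1·(6133/2159) since 2159 mod 4 = 3, 6133 mod 4 = 1; sign now -1
(6133/2159) = (1815/2159)   [reduce mod 2159]
reciprocity: (1815/2159) = -1·(2159/1815) since 1815 mod 4 = 3, 2159 mod 4 = 3; sign now +1
(2159/1815) = (344/1815)   [reduce mod 1815]
344 = 2^3·43; (2/1815) = +1 since 1815 mod 8 = 7, so (344/1815) = (+1)^3·(43/1815); sign now +1
reciprocity: (43/1815) = -1·(1815/43) since 43 mod 4 = 3, 1815 mod 4 = 3; sign now -1
(1815/43) = (9/43)   [reduce mod 43]
reciprocity: (9/43) = +1·(43/9) since 9 mod 4 = 1, 43 mod 4 = 3; sign now -1
(43/9) = (7/9)   [reduce mod 9]
reciprocity: (7/9) = +1·(9/7) since 7 mod 4 = 3, 9 mod 4 = 1; sign now -1
(9/7) = (2/7)   [reduce mod 7]
2 = 2^1·1; (2/7) = +1 since 7 mod 8 = 7, so (2/7) = (+1)^1·(1/7); sign now -1
(1/7) = 1; final value = sign = -1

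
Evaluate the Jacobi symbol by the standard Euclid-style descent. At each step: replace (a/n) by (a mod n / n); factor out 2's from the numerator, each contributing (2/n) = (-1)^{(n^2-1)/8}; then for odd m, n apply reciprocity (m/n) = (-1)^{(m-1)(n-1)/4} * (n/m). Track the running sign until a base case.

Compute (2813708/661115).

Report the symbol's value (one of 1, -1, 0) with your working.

(2813708/661115) = (169248/661115)   [reduce mod 661115]
169248 = 2^5·5289; (2/661115) = -1 since 661115 mod 8 = 3, so (169248/661115) = (-1)^5·(5289/661115); sign now -1
reciprocity: (5289/661115) = +1·(661115/5289) since 5289 mod 4 = 1, 661115 mod 4 = 3; sign now -1
(661115/5289) = (5279/5289)   [reduce mod 5289]
reciprocity: (5279/5289) = +1·(5289/5279) since 5279 mod 4 = 3, 5289 mod 4 = 1; sign now -1
(5289/5279) = (10/5279)   [reduce mod 5279]
10 = 2^1·5; (2/5279) = +1 since 5279 mod 8 = 7, so (10/5279) = (+1)^1·(5/5279); sign now -1
reciprocity: (5/5279) = +1·(5279/5) since 5 mod 4 = 1, 5279 mod 4 = 3; sign now -1
(5279/5) = (4/5)   [reduce mod 5]
4 = 2^2·1; (2/5) = -1 since 5 mod 8 = 5, so (4/5) = (-1)^2·(1/5); sign now -1
(1/5) = 1; final value = sign = -1

-1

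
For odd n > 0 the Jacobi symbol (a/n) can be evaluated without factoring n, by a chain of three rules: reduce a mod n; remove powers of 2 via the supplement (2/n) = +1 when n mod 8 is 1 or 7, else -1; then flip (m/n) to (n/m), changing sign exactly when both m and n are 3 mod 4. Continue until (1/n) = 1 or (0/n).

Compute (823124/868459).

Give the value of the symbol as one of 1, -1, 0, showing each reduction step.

823124 = 2^2·205781; (2/868459) = -1 since 868459 mod 8 = 3, so (823124/868459) = (-1)^2·(205781/868459); sign now +1
reciprocity: (205781/868459) = +1·(868459/205781) since 205781 mod 4 = 1, 868459 mod 4 = 3; sign now +1
(868459/205781) = (45335/205781)   [reduce mod 205781]
reciprocity: (45335/205781) = +1·(205781/45335) since 45335 mod 4 = 3, 205781 mod 4 = 1; sign now +1
(205781/45335) = (24441/45335)   [reduce mod 45335]
reciprocity: (24441/45335) = +1·(45335/24441) since 24441 mod 4 = 1, 45335 mod 4 = 3; sign now +1
(45335/24441) = (20894/24441)   [reduce mod 24441]
20894 = 2^1·10447; (2/24441) = +1 since 24441 mod 8 = 1, so (20894/24441) = (+1)^1·(10447/24441); sign now +1
reciprocity: (10447/24441) = +1·(24441/10447) since 10447 mod 4 = 3, 24441 mod 4 = 1; sign now +1
(24441/10447) = (3547/10447)   [reduce mod 10447]
reciprocity: (3547/10447) = -1·(10447/3547) since 3547 mod 4 = 3, 10447 mod 4 = 3; sign now -1
(10447/3547) = (3353/3547)   [reduce mod 3547]
reciprocity: (3353/3547) = +1·(3547/3353) since 3353 mod 4 = 1, 3547 mod 4 = 3; sign now -1
(3547/3353) = (194/3353)   [reduce mod 3353]
194 = 2^1·97; (2/3353) = +1 since 3353 mod 8 = 1, so (194/3353) = (+1)^1·(97/3353); sign now -1
reciprocity: (97/3353) = +1·(3353/97) since 97 mod 4 = 1, 3353 mod 4 = 1; sign now -1
(3353/97) = (55/97)   [reduce mod 97]
reciprocity: (55/97) = +1·(97/55) since 55 mod 4 = 3, 97 mod 4 = 1; sign now -1
(97/55) = (42/55)   [reduce mod 55]
42 = 2^1·21; (2/55) = +1 since 55 mod 8 = 7, so (42/55) = (+1)^1·(21/55); sign now -1
reciprocity: (21/55) = +1·(55/21) since 21 mod 4 = 1, 55 mod 4 = 3; sign now -1
(55/21) = (13/21)   [reduce mod 21]
reciprocity: (13/21) = +1·(21/13) since 13 mod 4 = 1, 21 mod 4 = 1; sign now -1
(21/13) = (8/13)   [reduce mod 13]
8 = 2^3·1; (2/13) = -1 since 13 mod 8 = 5, so (8/13) = (-1)^3·(1/13); sign now +1
(1/13) = 1; final value = sign = +1

1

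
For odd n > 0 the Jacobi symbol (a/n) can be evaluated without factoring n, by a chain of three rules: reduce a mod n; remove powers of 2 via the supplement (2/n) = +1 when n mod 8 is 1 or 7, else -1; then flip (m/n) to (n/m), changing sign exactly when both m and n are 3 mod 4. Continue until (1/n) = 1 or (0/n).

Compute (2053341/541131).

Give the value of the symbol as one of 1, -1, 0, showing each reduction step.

0

(2053341/541131) = (429948/541131)   [reduce mod 541131]
429948 = 2^2·107487; (2/541131) = -1 since 541131 mod 8 = 3, so (429948/541131) = (-1)^2·(107487/541131); sign now +1
reciprocity: (107487/541131) = -1·(541131/107487) since 107487 mod 4 = 3, 541131 mod 4 = 3; sign now -1
(541131/107487) = (3696/107487)   [reduce mod 107487]
3696 = 2^4·231; (2/107487) = +1 since 107487 mod 8 = 7, so (3696/107487) = (+1)^4·(231/107487); sign now -1
reciprocity: (231/107487) = -1·(107487/231) since 231 mod 4 = 3, 107487 mod 4 = 3; sign now +1
(107487/231) = (72/231)   [reduce mod 231]
72 = 2^3·9; (2/231) = +1 since 231 mod 8 = 7, so (72/231) = (+1)^3·(9/231); sign now +1
reciprocity: (9/231) = +1·(231/9) since 9 mod 4 = 1, 231 mod 4 = 3; sign now +1
(231/9) = (6/9)   [reduce mod 9]
6 = 2^1·3; (2/9) = +1 since 9 mod 8 = 1, so (6/9) = (+1)^1·(3/9); sign now +1
reciprocity: (3/9) = +1·(9/3) since 3 mod 4 = 3, 9 mod 4 = 1; sign now +1
(9/3) = (0/3)   [reduce mod 3]
(0/3) = 0   [gcd(a, n) > 1]; final value = 0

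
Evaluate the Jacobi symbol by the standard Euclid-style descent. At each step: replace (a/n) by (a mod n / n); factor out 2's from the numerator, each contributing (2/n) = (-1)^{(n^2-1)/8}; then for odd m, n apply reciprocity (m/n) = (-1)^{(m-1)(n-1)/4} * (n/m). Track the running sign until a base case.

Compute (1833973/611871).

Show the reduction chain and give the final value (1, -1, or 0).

(1833973/611871): 1833973 mod 611871 = 610231, so (1833973/611871) = (610231/611871)
flip (610231/611871) -> (611871/610231): both odd, 610231 mod 4 = 3, 611871 mod 4 = 3, so the flip contributes -1; sign now -1
(611871/610231): 611871 mod 610231 = 1640, so (611871/610231) = (1640/610231)
factor out 2^3: 1640 = 2^3·205; with 610231 mod 8 = 7, (2/610231) = +1; sign now -1; continue with (205/610231)
flip (205/610231) -> (610231/205): both odd, 205 mod 4 = 1, 610231 mod 4 = 3, so the flip contributes +1; sign now -1
(610231/205): 610231 mod 205 = 151, so (610231/205) = (151/205)
flip (151/205) -> (205/151): both odd, 151 mod 4 = 3, 205 mod 4 = 1, so the flip contributes +1; sign now -1
(205/151): 205 mod 151 = 54, so (205/151) = (54/151)
factor out 2^1: 54 = 2^1·27; with 151 mod 8 = 7, (2/151) = +1; sign now -1; continue with (27/151)
flip (27/151) -> (151/27): both odd, 27 mod 4 = 3, 151 mod 4 = 3, so the flip contributes -1; sign now +1
(151/27): 151 mod 27 = 16, so (151/27) = (16/27)
factor out 2^4: 16 = 2^4·1; with 27 mod 8 = 3, (2/27) = -1; sign now +1; continue with (1/27)
reached (1/27) = 1, so the symbol is +1

1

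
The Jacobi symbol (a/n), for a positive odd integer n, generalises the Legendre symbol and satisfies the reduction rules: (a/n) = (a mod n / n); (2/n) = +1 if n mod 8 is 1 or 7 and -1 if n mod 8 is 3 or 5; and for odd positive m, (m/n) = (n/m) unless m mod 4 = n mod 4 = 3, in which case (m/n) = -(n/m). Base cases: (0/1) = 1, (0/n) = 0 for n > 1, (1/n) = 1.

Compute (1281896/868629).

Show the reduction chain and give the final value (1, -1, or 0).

(1281896/868629): 1281896 mod 868629 = 413267, so (1281896/868629) = (413267/868629)
flip (413267/868629) -> (868629/413267): both odd, 413267 mod 4 = 3, 868629 mod 4 = 1, so the flip contributes +1; sign now +1
(868629/413267): 868629 mod 413267 = 42095, so (868629/413267) = (42095/413267)
flip (42095/413267) -> (413267/42095): both odd, 42095 mod 4 = 3, 413267 mod 4 = 3, so the flip contributes -1; sign now -1
(413267/42095): 413267 mod 42095 = 34412, so (413267/42095) = (34412/42095)
factor out 2^2: 34412 = 2^2·8603; with 42095 mod 8 = 7, (2/42095) = +1; sign now -1; continue with (8603/42095)
flip (8603/42095) -> (42095/8603): both odd, 8603 mod 4 = 3, 42095 mod 4 = 3, so the flip contributes -1; sign now +1
(42095/8603): 42095 mod 8603 = 7683, so (42095/8603) = (7683/8603)
flip (7683/8603) -> (8603/7683): both odd, 7683 mod 4 = 3, 8603 mod 4 = 3, so the flip contributes -1; sign now -1
(8603/7683): 8603 mod 7683 = 920, so (8603/7683) = (920/7683)
factor out 2^3: 920 = 2^3·115; with 7683 mod 8 = 3, (2/7683) = -1; sign now +1; continue with (115/7683)
flip (115/7683) -> (7683/115): both odd, 115 mod 4 = 3, 7683 mod 4 = 3, so the flip contributes -1; sign now -1
(7683/115): 7683 mod 115 = 93, so (7683/115) = (93/115)
flip (93/115) -> (115/93): both odd, 93 mod 4 = 1, 115 mod 4 = 3, so the flip contributes +1; sign now -1
(115/93): 115 mod 93 = 22, so (115/93) = (22/93)
factor out 2^1: 22 = 2^1·11; with 93 mod 8 = 5, (2/93) = -1; sign now +1; continue with (11/93)
flip (11/93) -> (93/11): both odd, 11 mod 4 = 3, 93 mod 4 = 1, so the flip contributes +1; sign now +1
(93/11): 93 mod 11 = 5, so (93/11) = (5/11)
flip (5/11) -> (11/5): both odd, 5 mod 4 = 1, 11 mod 4 = 3, so the flip contributes +1; sign now +1
(11/5): 11 mod 5 = 1, so (11/5) = (1/5)
reached (1/5) = 1, so the symbol is +1

1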